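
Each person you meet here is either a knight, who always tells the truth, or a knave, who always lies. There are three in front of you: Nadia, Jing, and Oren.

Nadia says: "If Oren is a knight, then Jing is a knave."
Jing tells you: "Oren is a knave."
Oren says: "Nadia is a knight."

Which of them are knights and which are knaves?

Consider Nadia. Suppose Nadia is a knave.
Then no assignment of the remaining roles makes every statement match its speaker's type — contradiction.
So Nadia is a knight.
With that fixed, Oren's statement is true, so Oren is a knight.
With that fixed, Jing's statement is false, so Jing is a knave.

Nadia: knight, Jing: knave, Oren: knight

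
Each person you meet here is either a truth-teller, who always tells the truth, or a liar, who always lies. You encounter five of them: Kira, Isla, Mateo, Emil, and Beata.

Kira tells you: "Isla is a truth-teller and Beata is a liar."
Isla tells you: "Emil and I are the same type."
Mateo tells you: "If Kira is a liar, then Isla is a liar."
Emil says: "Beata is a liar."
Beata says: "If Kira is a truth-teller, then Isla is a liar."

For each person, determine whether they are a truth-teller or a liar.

Kira: truth-teller, Isla: truth-teller, Mateo: truth-teller, Emil: truth-teller, Beata: liar

Consider Kira. Suppose Kira is a liar.
Then no assignment of the remaining roles makes every statement match its speaker's type — contradiction.
So Kira is a truth-teller.
With that fixed, Mateo's statement is true, so Mateo is a truth-teller.
Consider Isla. Suppose Isla is a liar.
Then Kira's statement comes out false, contradicting Kira being a truth-teller.
So Isla is a truth-teller.
With that fixed, Beata's statement is false, so Beata is a liar.
With that fixed, Emil's statement is true, so Emil is a truth-teller.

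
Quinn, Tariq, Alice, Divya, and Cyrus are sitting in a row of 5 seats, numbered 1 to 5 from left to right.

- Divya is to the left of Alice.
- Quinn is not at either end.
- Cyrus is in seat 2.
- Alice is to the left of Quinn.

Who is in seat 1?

Divya

With clue 1, Alice is ruled out for seat 1.
With clues 1–2, Quinn is ruled out for seat 1.
With clues 1–3, Cyrus is ruled out for seat 1.
With clues 1–4, Tariq is ruled out for seat 1.
So seat 1 is Divya.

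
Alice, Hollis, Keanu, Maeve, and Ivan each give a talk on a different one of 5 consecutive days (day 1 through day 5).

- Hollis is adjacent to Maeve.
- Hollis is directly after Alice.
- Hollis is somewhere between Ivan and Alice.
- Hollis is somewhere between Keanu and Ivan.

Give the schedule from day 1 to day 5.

From clues 1–2: Alice is in {1,2,3}.
From clues 1–3: Alice is in {1,2}.
From clues 1–4: Keanu → day 1, Alice → day 2, Hollis → day 3, Maeve → day 4, Ivan → day 5.

Keanu, Alice, Hollis, Maeve, Ivan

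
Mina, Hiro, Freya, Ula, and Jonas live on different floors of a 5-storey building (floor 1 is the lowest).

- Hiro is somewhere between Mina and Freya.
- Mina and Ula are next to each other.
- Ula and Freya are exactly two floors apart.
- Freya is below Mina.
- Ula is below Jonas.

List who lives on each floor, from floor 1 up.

Freya, Hiro, Ula, Mina, Jonas

From clue 1: Hiro is in {2,3,4}.
From clues 1–3: Jonas is in {1,5}.
From clues 1–4: Mina is in {4,5}.
From clues 1–5: Freya → floor 1, Hiro → floor 2, Ula → floor 3, Mina → floor 4, Jonas → floor 5.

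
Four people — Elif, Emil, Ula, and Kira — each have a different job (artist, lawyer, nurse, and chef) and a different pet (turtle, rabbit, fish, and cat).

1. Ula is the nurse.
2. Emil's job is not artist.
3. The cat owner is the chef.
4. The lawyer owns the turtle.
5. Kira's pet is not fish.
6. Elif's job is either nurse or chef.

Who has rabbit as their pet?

With clues 1–4, Emil is impossible for the one with pet rabbit.
With clues 1–6, Elif and Ula are impossible for the one with pet rabbit.
That leaves Kira.

Kira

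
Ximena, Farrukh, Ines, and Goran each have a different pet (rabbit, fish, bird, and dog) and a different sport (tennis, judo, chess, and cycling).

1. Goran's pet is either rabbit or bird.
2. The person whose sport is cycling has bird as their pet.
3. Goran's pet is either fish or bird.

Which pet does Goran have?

bird

Clue 1 rules out dog and fish for Goran's pet.
With clues 1–3, rabbit is impossible for Goran's pet.
That leaves bird.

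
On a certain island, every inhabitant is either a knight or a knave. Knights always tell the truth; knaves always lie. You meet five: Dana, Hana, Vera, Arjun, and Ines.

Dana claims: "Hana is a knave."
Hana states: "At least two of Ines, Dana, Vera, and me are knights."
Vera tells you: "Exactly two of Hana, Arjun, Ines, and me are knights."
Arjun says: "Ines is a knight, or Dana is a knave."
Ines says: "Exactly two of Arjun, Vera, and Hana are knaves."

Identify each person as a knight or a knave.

Consider Dana. Suppose Dana is a knave.
Then no assignment of the remaining roles makes every statement match its speaker's type — contradiction.
So Dana is a knight.
Consider Hana. Suppose Hana is a knight.
Then Dana's statement comes out false, contradicting Dana being a knight.
So Hana is a knave.
Consider Vera. Suppose Vera is a knight.
Then Hana's statement comes out true, contradicting Hana being a knave.
So Vera is a knave.
Consider Arjun. Suppose Arjun is a knight.
Then no assignment of the remaining roles makes every statement match its speaker's type — contradiction.
So Arjun is a knave.
With that fixed, Ines's statement is false, so Ines is a knave.

Dana: knight, Hana: knave, Vera: knave, Arjun: knave, Ines: knave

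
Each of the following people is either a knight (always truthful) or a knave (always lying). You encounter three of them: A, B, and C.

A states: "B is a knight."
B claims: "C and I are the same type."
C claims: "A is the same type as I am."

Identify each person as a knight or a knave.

A: knight, B: knight, C: knight

Consider A. Suppose A is a knave.
Then whichever role C has, C's statement has the wrong truth value — contradiction.
So A is a knight.
Consider B. Suppose B is a knave.
Then A's statement comes out false, contradicting A being a knight.
So B is a knight.
Consider C. Suppose C is a knave.
Then B's statement comes out false, contradicting B being a knight.
So C is a knight.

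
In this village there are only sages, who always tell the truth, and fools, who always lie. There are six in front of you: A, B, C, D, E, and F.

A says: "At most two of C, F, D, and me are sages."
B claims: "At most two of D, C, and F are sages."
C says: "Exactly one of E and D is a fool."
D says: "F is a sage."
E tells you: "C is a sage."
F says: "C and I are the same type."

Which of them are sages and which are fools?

Consider A. Suppose A is a fool.
Then no assignment of the remaining roles makes every statement match its speaker's type — contradiction.
So A is a sage.
Consider B. Suppose B is a fool.
Then no assignment of the remaining roles makes every statement match its speaker's type — contradiction.
So B is a sage.
Consider C. Suppose C is a fool.
Then whichever role F has, F's statement has the wrong truth value — contradiction.
So C is a sage.
With that fixed, E's statement is true, so E is a sage.
Consider D. Suppose D is a sage.
Then A's statement comes out false, contradicting A being a sage.
So D is a fool.
Consider F. Suppose F is a sage.
Then A's statement comes out false, contradicting A being a sage.
So F is a fool.

A: sage, B: sage, C: sage, D: fool, E: sage, F: fool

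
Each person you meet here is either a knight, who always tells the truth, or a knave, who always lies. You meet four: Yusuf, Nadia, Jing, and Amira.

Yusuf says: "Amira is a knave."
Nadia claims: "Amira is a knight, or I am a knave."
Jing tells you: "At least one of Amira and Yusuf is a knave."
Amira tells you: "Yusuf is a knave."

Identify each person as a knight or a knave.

Yusuf: knave, Nadia: knight, Jing: knight, Amira: knight

Consider Yusuf. Suppose Yusuf is a knight.
Then no assignment of the remaining roles makes every statement match its speaker's type — contradiction.
So Yusuf is a knave.
With that fixed, Jing's statement is true, so Jing is a knight.
With that fixed, Amira's statement is true, so Amira is a knight.
With that fixed, Nadia's statement is true, so Nadia is a knight.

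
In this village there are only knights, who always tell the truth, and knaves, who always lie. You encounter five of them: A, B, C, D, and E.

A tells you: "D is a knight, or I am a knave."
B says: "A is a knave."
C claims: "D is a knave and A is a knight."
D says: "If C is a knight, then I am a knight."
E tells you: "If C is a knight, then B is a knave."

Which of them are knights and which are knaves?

A: knight, B: knave, C: knave, D: knight, E: knight

Consider A. Suppose A is a knave.
Then A's own statement would have to be false, but it can't be — contradiction.
So A is a knight.
With that fixed, B's statement is false, so B is a knave.
With that fixed, E's statement is true, so E is a knight.
Consider C. Suppose C is a knight.
Then no assignment of the remaining roles makes every statement match its speaker's type — contradiction.
So C is a knave.
With that fixed, D's statement is true, so D is a knight.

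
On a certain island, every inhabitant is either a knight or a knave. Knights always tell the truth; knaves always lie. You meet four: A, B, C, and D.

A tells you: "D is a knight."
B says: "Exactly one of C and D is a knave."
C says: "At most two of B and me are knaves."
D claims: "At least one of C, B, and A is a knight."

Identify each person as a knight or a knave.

A: knight, B: knave, C: knight, D: knight

Regardless of anyone's role, C's statement is true, so C is a knight.
With that fixed, D's statement is true, so D is a knight.
With that fixed, A's statement is true, so A is a knight.
With that fixed, B's statement is false, so B is a knave.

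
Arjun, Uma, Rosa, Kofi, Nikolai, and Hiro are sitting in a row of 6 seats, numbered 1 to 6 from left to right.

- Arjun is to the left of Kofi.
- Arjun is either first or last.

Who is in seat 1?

With clue 1, Kofi is ruled out for seat 1.
With clues 1–2, Hiro, Nikolai, Rosa, and Uma are ruled out for seat 1.
So seat 1 is Arjun.

Arjun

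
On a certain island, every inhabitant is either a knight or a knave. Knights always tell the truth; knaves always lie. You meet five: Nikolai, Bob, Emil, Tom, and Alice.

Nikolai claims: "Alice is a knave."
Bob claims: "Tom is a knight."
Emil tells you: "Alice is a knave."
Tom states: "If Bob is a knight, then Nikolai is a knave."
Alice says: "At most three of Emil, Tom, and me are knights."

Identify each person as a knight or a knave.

Nikolai: knave, Bob: knight, Emil: knave, Tom: knight, Alice: knight

Regardless of anyone's role, Alice's statement is true, so Alice is a knight.
With that fixed, Nikolai's statement is false, so Nikolai is a knave.
With that fixed, Emil's statement is false, so Emil is a knave.
With that fixed, Tom's statement is true, so Tom is a knight.
With that fixed, Bob's statement is true, so Bob is a knight.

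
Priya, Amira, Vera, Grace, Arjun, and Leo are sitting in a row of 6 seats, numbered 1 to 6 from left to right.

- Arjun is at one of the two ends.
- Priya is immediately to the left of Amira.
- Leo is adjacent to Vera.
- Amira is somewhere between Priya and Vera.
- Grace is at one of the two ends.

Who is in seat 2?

With clue 1, Arjun is ruled out for seat 2.
With clues 1–4, Leo and Vera are ruled out for seat 2.
With clues 1–5, Amira and Grace are ruled out for seat 2.
So seat 2 is Priya.

Priya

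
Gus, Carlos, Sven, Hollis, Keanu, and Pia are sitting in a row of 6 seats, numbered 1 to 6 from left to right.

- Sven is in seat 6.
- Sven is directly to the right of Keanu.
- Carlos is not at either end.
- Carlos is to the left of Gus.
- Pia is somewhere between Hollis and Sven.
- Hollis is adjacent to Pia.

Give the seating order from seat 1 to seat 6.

Hollis, Pia, Carlos, Gus, Keanu, Sven

From clue 1: Sven → seat 6.
From clues 1–2: Keanu → seat 5.
From clues 1–3: Carlos is in {2,3,4}.
From clues 1–4: Gus is in {3,4}.
From clues 1–5: Hollis → seat 1.
From clues 1–6: Pia → seat 2, Carlos → seat 3, Gus → seat 4.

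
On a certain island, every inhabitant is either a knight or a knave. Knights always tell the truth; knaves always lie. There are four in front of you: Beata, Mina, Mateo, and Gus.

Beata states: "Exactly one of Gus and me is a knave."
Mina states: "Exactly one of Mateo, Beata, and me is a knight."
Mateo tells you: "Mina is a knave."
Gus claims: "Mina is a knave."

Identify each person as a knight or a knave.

Consider Beata. Suppose Beata is a knight.
Then no assignment of the remaining roles makes every statement match its speaker's type — contradiction.
So Beata is a knave.
Consider Mina. Suppose Mina is a knave.
Then no assignment of the remaining roles makes every statement match its speaker's type — contradiction.
So Mina is a knight.
With that fixed, Mateo's statement is false, so Mateo is a knave.
With that fixed, Gus's statement is false, so Gus is a knave.

Beata: knave, Mina: knight, Mateo: knave, Gus: knave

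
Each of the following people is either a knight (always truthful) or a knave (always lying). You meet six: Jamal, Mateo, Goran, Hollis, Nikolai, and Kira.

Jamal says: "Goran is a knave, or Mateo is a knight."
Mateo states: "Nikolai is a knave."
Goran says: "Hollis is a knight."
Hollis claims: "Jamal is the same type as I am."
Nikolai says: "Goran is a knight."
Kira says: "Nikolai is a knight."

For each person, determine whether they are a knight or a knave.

Consider Jamal. Suppose Jamal is a knave.
Then whichever role Hollis has, Hollis's statement has the wrong truth value — contradiction.
So Jamal is a knight.
Consider Mateo. Suppose Mateo is a knave.
Then no assignment of the remaining roles makes every statement match its speaker's type — contradiction.
So Mateo is a knight.
Consider Goran. Suppose Goran is a knight.
Then no assignment of the remaining roles makes every statement match its speaker's type — contradiction.
So Goran is a knave.
With that fixed, Nikolai's statement is false, so Nikolai is a knave.
With that fixed, Kira's statement is false, so Kira is a knave.
Consider Hollis. Suppose Hollis is a knight.
Then Goran's statement comes out true, contradicting Goran being a knave.
So Hollis is a knave.

Jamal: knight, Mateo: knight, Goran: knave, Hollis: knave, Nikolai: knave, Kira: knave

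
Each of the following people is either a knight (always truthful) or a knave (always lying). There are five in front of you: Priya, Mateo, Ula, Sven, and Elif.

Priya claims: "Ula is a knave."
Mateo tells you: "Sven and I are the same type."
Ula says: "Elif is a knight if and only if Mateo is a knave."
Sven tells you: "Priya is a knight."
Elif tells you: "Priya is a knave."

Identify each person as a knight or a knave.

Consider Priya. Suppose Priya is a knave.
Then no assignment of the remaining roles makes every statement match its speaker's type — contradiction.
So Priya is a knight.
With that fixed, Sven's statement is true, so Sven is a knight.
With that fixed, Elif's statement is false, so Elif is a knave.
Consider Mateo. Suppose Mateo is a knight.
Then no assignment of the remaining roles makes every statement match its speaker's type — contradiction.
So Mateo is a knave.
With that fixed, Ula's statement is false, so Ula is a knave.

Priya: knight, Mateo: knave, Ula: knave, Sven: knight, Elif: knave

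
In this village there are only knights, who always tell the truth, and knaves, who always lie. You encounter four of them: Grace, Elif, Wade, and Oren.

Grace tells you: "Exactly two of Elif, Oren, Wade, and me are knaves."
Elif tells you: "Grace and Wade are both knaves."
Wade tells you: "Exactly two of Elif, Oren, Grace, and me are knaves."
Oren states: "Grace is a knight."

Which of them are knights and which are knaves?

Grace: knave, Elif: knight, Wade: knave, Oren: knave

Consider Grace. Suppose Grace is a knight.
Then no assignment of the remaining roles makes every statement match its speaker's type — contradiction.
So Grace is a knave.
With that fixed, Oren's statement is false, so Oren is a knave.
Consider Elif. Suppose Elif is a knave.
Then no assignment of the remaining roles makes every statement match its speaker's type — contradiction.
So Elif is a knight.
Consider Wade. Suppose Wade is a knight.
Then Grace's statement comes out true, contradicting Grace being a knave.
So Wade is a knave.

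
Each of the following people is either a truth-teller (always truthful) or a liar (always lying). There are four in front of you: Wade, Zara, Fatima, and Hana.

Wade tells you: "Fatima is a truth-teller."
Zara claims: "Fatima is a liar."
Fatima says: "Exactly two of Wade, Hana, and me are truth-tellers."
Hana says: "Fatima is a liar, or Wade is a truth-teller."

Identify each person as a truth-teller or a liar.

Wade: liar, Zara: truth-teller, Fatima: liar, Hana: truth-teller

Consider Wade. Suppose Wade is a truth-teller.
Then no assignment of the remaining roles makes every statement match its speaker's type — contradiction.
So Wade is a liar.
Consider Zara. Suppose Zara is a liar.
Then no assignment of the remaining roles makes every statement match its speaker's type — contradiction.
So Zara is a truth-teller.
Consider Fatima. Suppose Fatima is a truth-teller.
Then Wade's statement comes out true, contradicting Wade being a liar.
So Fatima is a liar.
With that fixed, Hana's statement is true, so Hana is a truth-teller.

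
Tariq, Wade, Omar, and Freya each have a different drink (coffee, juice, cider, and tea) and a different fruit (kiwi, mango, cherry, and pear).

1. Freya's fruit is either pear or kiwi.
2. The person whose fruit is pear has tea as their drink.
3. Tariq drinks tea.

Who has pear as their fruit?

With clues 1–3, Freya, Omar, and Wade are impossible for the one with fruit pear.
That leaves Tariq.

Tariq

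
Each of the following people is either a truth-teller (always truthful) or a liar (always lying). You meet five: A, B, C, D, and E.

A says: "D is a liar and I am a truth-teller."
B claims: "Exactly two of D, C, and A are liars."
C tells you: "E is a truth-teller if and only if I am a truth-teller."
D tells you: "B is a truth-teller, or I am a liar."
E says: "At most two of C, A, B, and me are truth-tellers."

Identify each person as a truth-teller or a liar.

A: liar, B: truth-teller, C: liar, D: truth-teller, E: truth-teller

Consider A. Suppose A is a truth-teller.
Then no assignment of the remaining roles makes every statement match its speaker's type — contradiction.
So A is a liar.
Consider B. Suppose B is a liar.
Then whichever role D has, D's statement has the wrong truth value — contradiction.
So B is a truth-teller.
With that fixed, D's statement is true, so D is a truth-teller.
Consider C. Suppose C is a truth-teller.
Then B's statement comes out false, contradicting B being a truth-teller.
So C is a liar.
With that fixed, E's statement is true, so E is a truth-teller.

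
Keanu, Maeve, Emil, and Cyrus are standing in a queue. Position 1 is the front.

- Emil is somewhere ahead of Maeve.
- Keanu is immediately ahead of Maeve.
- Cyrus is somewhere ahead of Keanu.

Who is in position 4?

With clue 1, Emil is ruled out for position 4.
With clues 1–2, Keanu is ruled out for position 4.
With clues 1–3, Cyrus is ruled out for position 4.
So position 4 is Maeve.

Maeve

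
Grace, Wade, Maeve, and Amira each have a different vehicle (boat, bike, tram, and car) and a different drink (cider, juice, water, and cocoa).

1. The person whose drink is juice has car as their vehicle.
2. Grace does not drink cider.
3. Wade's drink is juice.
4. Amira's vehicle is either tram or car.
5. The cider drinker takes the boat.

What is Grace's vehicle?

bike

With clues 1–3, car is impossible for Grace's vehicle.
With clues 1–4, tram is impossible for Grace's vehicle.
With clues 1–5, boat is impossible for Grace's vehicle.
That leaves bike.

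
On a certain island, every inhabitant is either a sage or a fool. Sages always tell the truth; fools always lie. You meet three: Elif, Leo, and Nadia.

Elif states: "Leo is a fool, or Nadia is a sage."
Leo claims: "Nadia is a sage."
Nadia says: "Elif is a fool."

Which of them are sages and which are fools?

Elif: sage, Leo: fool, Nadia: fool

Consider Elif. Suppose Elif is a fool.
Then no assignment of the remaining roles makes every statement match its speaker's type — contradiction.
So Elif is a sage.
With that fixed, Nadia's statement is false, so Nadia is a fool.
With that fixed, Leo's statement is false, so Leo is a fool.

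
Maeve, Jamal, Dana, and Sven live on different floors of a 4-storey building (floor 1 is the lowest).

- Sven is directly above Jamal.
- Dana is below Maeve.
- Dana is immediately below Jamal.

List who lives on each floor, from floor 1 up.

Dana, Jamal, Sven, Maeve

From clue 1: Jamal is in {1,2,3}.
From clues 1–2: Maeve is in {2,4}.
From clues 1–3: Dana → floor 1, Jamal → floor 2, Sven → floor 3, Maeve → floor 4.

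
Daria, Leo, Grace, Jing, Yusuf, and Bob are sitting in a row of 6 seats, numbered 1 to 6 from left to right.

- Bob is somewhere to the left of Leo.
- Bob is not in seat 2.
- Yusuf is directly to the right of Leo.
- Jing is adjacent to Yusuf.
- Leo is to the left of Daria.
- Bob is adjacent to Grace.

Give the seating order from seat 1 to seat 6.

Bob, Grace, Leo, Yusuf, Jing, Daria

From clue 1: Leo is in {2,3,4,5,6}.
From clues 1–2: Bob is in {1,3,4,5}.
From clues 1–3: Bob is in {1,3,4}.
From clues 1–4: Bob is in {1,3}.
From clues 1–5: Bob → seat 1.
From clues 1–6: Grace → seat 2, Leo → seat 3, Yusuf → seat 4, Jing → seat 5, Daria → seat 6.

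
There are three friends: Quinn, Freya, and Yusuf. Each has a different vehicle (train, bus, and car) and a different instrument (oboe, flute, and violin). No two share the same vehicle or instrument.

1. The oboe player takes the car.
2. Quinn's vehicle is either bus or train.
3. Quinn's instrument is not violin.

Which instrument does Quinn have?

With clues 1–2, oboe is impossible for Quinn's instrument.
With clues 1–3, violin is impossible for Quinn's instrument.
That leaves flute.

flute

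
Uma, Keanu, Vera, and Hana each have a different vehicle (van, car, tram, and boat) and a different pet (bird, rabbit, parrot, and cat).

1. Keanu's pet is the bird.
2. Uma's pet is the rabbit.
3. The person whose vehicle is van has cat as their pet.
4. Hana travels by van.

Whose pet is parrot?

Clue 1 rules out Keanu for the one with pet parrot.
With clues 1–2, Uma is impossible for the one with pet parrot.
With clues 1–4, Hana is impossible for the one with pet parrot.
That leaves Vera.

Vera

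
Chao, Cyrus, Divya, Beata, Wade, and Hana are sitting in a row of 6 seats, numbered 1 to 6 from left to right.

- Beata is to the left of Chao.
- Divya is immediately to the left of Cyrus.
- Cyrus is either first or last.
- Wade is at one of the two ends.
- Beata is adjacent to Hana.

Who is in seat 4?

Chao

With clues 1–3, Beata, Cyrus, and Divya are ruled out for seat 4.
With clues 1–4, Wade is ruled out for seat 4.
With clues 1–5, Hana is ruled out for seat 4.
So seat 4 is Chao.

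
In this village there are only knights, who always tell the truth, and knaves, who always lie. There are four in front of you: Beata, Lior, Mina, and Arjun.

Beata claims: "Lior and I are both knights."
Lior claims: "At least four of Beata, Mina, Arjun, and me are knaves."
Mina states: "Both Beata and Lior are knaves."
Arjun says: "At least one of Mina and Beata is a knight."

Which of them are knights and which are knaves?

Beata: knave, Lior: knave, Mina: knight, Arjun: knight

Consider Beata. Suppose Beata is a knight.
Then no assignment of the remaining roles makes every statement match its speaker's type — contradiction.
So Beata is a knave.
Consider Lior. Suppose Lior is a knight.
Then Lior's own statement would have to be true, but it can't be — contradiction.
So Lior is a knave.
With that fixed, Mina's statement is true, so Mina is a knight.
With that fixed, Arjun's statement is true, so Arjun is a knight.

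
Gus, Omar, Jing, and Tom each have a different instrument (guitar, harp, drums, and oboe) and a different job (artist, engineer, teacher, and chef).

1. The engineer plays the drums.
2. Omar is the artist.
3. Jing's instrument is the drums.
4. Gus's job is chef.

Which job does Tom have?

teacher

With clues 1–2, artist is impossible for Tom's job.
With clues 1–3, engineer is impossible for Tom's job.
With clues 1–4, chef is impossible for Tom's job.
That leaves teacher.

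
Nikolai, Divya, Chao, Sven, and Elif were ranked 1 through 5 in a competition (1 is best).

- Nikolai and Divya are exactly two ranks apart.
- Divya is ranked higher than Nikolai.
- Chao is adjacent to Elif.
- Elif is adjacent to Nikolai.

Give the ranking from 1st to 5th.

Divya, Sven, Nikolai, Elif, Chao

From clues 1–2: Nikolai is in {3,4,5}.
From clues 1–3: Nikolai is in {3,5}.
From clues 1–4: Divya → rank 1, Sven → rank 2, Nikolai → rank 3, Elif → rank 4, Chao → rank 5.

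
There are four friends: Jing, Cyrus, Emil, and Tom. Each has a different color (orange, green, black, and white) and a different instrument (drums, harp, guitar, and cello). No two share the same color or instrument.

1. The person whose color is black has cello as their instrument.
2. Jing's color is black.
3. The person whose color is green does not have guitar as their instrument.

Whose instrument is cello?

With clues 1–2, Cyrus, Emil, and Tom are impossible for the one with instrument cello.
That leaves Jing.

Jing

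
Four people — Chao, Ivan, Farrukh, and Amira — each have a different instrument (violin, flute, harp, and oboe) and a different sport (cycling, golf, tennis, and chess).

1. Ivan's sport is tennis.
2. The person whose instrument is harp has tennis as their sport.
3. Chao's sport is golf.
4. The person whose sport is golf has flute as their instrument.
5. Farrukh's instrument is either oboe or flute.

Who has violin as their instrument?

Amira

With clues 1–2, Ivan is impossible for the one with instrument violin.
With clues 1–4, Chao is impossible for the one with instrument violin.
With clues 1–5, Farrukh is impossible for the one with instrument violin.
That leaves Amira.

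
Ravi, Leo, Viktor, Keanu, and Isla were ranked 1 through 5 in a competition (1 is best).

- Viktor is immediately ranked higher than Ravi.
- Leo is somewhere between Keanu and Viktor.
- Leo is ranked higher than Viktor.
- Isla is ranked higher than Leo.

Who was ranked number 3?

With clues 1–2, Keanu is ruled out for rank 3.
With clues 1–3, Ravi is ruled out for rank 3.
With clues 1–4, Isla and Viktor are ruled out for rank 3.
So rank 3 is Leo.

Leo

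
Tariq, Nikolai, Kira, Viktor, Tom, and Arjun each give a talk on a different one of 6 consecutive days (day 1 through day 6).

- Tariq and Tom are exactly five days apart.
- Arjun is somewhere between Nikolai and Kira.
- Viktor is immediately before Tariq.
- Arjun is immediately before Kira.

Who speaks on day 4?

Kira

With clue 1, Tariq and Tom are ruled out for day 4.
With clues 1–3, Arjun and Viktor are ruled out for day 4.
With clues 1–4, Nikolai is ruled out for day 4.
So day 4 is Kira.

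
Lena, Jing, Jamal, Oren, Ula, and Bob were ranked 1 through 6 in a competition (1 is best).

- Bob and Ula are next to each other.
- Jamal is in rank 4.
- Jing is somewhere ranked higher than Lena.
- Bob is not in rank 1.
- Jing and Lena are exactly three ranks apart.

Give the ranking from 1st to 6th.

Ula, Bob, Jing, Jamal, Oren, Lena

From clues 1–2: Jamal → rank 4.
From clues 1–3: Lena is in {2,3,5,6}.
From clues 1–5: Ula → rank 1, Bob → rank 2, Jing → rank 3, Oren → rank 5, Lena → rank 6.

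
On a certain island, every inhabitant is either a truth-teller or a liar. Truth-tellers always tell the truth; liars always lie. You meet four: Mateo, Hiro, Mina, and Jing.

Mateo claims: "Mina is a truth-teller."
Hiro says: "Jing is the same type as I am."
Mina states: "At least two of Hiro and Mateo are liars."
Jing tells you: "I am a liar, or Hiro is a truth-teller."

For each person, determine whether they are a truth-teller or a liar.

Mateo: liar, Hiro: truth-teller, Mina: liar, Jing: truth-teller

Consider Mateo. Suppose Mateo is a truth-teller.
Then no assignment of the remaining roles makes every statement match its speaker's type — contradiction.
So Mateo is a liar.
Consider Hiro. Suppose Hiro is a liar.
Then whichever role Jing has, Jing's statement has the wrong truth value — contradiction.
So Hiro is a truth-teller.
With that fixed, Mina's statement is false, so Mina is a liar.
With that fixed, Jing's statement is true, so Jing is a truth-teller.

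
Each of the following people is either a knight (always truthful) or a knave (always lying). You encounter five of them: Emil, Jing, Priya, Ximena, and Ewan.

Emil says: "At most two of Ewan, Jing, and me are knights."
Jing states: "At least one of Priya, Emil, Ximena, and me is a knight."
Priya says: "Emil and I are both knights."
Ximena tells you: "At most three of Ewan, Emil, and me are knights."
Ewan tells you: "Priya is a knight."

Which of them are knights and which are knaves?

Regardless of anyone's role, Ximena's statement is true, so Ximena is a knight.
With that fixed, Jing's statement is true, so Jing is a knight.
Consider Emil. Suppose Emil is a knave.
Then Emil's own statement would have to be false, but it can't be — contradiction.
So Emil is a knight.
Consider Priya. Suppose Priya is a knight.
Then no assignment of the remaining roles makes every statement match its speaker's type — contradiction.
So Priya is a knave.
With that fixed, Ewan's statement is false, so Ewan is a knave.

Emil: knight, Jing: knight, Priya: knave, Ximena: knight, Ewan: knave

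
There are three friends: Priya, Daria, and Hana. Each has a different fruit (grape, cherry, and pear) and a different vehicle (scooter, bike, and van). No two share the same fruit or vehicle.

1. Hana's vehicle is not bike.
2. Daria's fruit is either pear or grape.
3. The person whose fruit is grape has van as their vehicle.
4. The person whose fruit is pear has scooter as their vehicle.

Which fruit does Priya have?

With clues 1–4, grape and pear are impossible for Priya's fruit.
That leaves cherry.

cherry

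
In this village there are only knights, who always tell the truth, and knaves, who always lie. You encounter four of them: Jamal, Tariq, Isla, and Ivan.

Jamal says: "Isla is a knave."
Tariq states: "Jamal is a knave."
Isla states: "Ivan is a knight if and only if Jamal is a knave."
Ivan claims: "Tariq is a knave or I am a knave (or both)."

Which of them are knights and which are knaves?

Jamal: knight, Tariq: knave, Isla: knave, Ivan: knight

Consider Jamal. Suppose Jamal is a knave.
Then no assignment of the remaining roles makes every statement match its speaker's type — contradiction.
So Jamal is a knight.
With that fixed, Tariq's statement is false, so Tariq is a knave.
With that fixed, Ivan's statement is true, so Ivan is a knight.
With that fixed, Isla's statement is false, so Isla is a knave.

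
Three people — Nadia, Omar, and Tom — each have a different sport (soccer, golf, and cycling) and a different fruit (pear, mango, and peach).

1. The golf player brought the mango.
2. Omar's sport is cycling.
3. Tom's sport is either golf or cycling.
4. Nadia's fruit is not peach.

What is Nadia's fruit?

With clues 1–3, mango is impossible for Nadia's fruit.
With clues 1–4, peach is impossible for Nadia's fruit.
That leaves pear.

pear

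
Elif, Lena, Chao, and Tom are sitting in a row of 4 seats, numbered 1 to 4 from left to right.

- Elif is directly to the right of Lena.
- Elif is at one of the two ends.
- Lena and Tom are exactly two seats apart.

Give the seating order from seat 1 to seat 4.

From clue 1: Elif is in {2,3,4}.
From clues 1–2: Lena → seat 3, Elif → seat 4.
From clues 1–3: Tom → seat 1, Chao → seat 2.

Tom, Chao, Lena, Elif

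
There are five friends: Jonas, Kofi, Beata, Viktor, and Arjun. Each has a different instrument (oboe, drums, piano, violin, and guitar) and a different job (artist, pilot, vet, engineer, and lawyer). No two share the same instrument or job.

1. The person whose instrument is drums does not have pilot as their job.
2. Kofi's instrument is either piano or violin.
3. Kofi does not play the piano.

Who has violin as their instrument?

Kofi

With clues 1–3, Arjun, Beata, Jonas, and Viktor are impossible for the one with instrument violin.
That leaves Kofi.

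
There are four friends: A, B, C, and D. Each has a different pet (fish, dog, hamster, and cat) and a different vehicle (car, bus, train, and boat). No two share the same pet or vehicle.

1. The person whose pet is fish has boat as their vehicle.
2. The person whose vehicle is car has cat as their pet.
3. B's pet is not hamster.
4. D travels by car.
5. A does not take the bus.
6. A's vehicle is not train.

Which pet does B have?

With clues 1–3, hamster is impossible for B's pet.
With clues 1–4, cat is impossible for B's pet.
With clues 1–6, fish is impossible for B's pet.
That leaves dog.

dog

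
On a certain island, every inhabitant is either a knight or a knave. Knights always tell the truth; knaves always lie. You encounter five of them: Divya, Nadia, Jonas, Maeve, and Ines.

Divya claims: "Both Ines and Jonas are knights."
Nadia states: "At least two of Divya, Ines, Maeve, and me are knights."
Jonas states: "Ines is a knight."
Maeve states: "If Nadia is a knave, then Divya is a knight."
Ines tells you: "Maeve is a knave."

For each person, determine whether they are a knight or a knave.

Consider Divya. Suppose Divya is a knight.
Then no assignment of the remaining roles makes every statement match its speaker's type — contradiction.
So Divya is a knave.
Consider Nadia. Suppose Nadia is a knave.
Then no assignment of the remaining roles makes every statement match its speaker's type — contradiction.
So Nadia is a knight.
With that fixed, Maeve's statement is true, so Maeve is a knight.
With that fixed, Ines's statement is false, so Ines is a knave.
With that fixed, Jonas's statement is false, so Jonas is a knave.

Divya: knave, Nadia: knight, Jonas: knave, Maeve: knight, Ines: knave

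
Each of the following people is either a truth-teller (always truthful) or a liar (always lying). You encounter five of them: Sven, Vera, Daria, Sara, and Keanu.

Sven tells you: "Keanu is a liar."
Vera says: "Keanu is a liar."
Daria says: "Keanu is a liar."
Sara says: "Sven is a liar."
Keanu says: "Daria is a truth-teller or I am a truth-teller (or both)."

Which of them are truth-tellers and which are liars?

Sven: liar, Vera: liar, Daria: liar, Sara: truth-teller, Keanu: truth-teller

Consider Sven. Suppose Sven is a truth-teller.
Then no assignment of the remaining roles makes every statement match its speaker's type — contradiction.
So Sven is a liar.
With that fixed, Sara's statement is true, so Sara is a truth-teller.
Consider Vera. Suppose Vera is a truth-teller.
Then no assignment of the remaining roles makes every statement match its speaker's type — contradiction.
So Vera is a liar.
Consider Daria. Suppose Daria is a truth-teller.
Then no assignment of the remaining roles makes every statement match its speaker's type — contradiction.
So Daria is a liar.
Consider Keanu. Suppose Keanu is a liar.
Then Sven's statement comes out true, contradicting Sven being a liar.
So Keanu is a truth-teller.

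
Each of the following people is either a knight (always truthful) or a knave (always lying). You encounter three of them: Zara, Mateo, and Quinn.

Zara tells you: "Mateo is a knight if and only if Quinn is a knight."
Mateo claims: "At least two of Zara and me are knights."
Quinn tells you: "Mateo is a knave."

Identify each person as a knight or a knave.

Consider Zara. Suppose Zara is a knight.
Then no assignment of the remaining roles makes every statement match its speaker's type — contradiction.
So Zara is a knave.
With that fixed, Mateo's statement is false, so Mateo is a knave.
With that fixed, Quinn's statement is true, so Quinn is a knight.

Zara: knave, Mateo: knave, Quinn: knight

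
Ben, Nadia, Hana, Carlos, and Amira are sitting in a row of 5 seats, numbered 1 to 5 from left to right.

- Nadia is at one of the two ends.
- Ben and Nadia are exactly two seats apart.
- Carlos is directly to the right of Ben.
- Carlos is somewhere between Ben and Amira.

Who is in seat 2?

Hana

With clue 1, Nadia is ruled out for seat 2.
With clues 1–2, Ben is ruled out for seat 2.
With clues 1–3, Carlos is ruled out for seat 2.
With clues 1–4, Amira is ruled out for seat 2.
So seat 2 is Hana.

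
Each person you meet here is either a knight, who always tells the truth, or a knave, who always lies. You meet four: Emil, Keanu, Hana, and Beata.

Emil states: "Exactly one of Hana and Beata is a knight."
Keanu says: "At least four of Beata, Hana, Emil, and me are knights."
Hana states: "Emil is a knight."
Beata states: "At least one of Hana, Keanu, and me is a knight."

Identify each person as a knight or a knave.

Emil: knave, Keanu: knave, Hana: knave, Beata: knave

Consider Emil. Suppose Emil is a knight.
Then no assignment of the remaining roles makes every statement match its speaker's type — contradiction.
So Emil is a knave.
With that fixed, Keanu's statement is false, so Keanu is a knave.
With that fixed, Hana's statement is false, so Hana is a knave.
Consider Beata. Suppose Beata is a knight.
Then Emil's statement comes out true, contradicting Emil being a knave.
So Beata is a knave.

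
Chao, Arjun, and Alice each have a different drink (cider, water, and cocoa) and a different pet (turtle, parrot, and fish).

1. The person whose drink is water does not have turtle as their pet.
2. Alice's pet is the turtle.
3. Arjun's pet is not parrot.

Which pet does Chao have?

parrot

With clues 1–2, turtle is impossible for Chao's pet.
With clues 1–3, fish is impossible for Chao's pet.
That leaves parrot.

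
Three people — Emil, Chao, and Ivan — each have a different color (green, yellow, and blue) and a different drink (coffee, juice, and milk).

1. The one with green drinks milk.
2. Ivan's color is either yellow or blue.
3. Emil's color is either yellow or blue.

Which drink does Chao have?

With clues 1–3, coffee and juice are impossible for Chao's drink.
That leaves milk.

milk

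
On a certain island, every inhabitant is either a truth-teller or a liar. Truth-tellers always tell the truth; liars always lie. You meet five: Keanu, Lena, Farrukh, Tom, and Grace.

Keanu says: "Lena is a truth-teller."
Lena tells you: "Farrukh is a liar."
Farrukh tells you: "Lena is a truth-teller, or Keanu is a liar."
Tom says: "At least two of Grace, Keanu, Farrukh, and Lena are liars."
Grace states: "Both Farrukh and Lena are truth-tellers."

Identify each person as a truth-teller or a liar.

Consider Keanu. Suppose Keanu is a truth-teller.
Then no assignment of the remaining roles makes every statement match its speaker's type — contradiction.
So Keanu is a liar.
With that fixed, Farrukh's statement is true, so Farrukh is a truth-teller.
With that fixed, Lena's statement is false, so Lena is a liar.
With that fixed, Tom's statement is true, so Tom is a truth-teller.
With that fixed, Grace's statement is false, so Grace is a liar.

Keanu: liar, Lena: liar, Farrukh: truth-teller, Tom: truth-teller, Grace: liar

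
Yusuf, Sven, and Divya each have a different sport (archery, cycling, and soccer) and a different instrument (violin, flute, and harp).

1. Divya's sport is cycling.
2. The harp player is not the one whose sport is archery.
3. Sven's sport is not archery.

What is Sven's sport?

soccer

Clue 1 rules out cycling for Sven's sport.
With clues 1–3, archery is impossible for Sven's sport.
That leaves soccer.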